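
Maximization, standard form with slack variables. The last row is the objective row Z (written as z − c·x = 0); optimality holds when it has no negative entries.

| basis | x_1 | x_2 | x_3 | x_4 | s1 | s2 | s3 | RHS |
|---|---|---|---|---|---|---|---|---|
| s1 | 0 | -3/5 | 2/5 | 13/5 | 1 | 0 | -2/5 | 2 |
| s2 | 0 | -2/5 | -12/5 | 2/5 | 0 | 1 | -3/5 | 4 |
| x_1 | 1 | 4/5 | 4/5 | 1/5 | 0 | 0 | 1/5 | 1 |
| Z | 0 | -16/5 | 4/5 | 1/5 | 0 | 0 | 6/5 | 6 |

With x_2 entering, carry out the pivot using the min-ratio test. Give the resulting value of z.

10

Ratio test on column x_2 — row 1: entry -3/5 ≤ 0; row 2: entry -2/5 ≤ 0; row 3: 1/(4/5) = 5/4. Minimum is 5/4 at row 3 (x_1 leaves); pivot element 4/5.
Pivot on row 3; the Z-row RHS becomes 6 − (-16/5)·(5/4) = 10.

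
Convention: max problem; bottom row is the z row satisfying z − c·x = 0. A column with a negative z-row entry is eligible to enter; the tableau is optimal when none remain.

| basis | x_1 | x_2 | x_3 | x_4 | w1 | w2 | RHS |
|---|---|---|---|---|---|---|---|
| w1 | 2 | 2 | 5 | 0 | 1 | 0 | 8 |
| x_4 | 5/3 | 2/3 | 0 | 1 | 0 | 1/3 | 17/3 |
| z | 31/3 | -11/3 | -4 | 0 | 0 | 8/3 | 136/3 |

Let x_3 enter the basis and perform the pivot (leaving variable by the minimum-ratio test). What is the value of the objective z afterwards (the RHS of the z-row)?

Ratio test on column x_3 — row 1: 8/5 = 8/5; row 2: entry 0 ≤ 0. Minimum is 8/5 at row 1 (w1 leaves); pivot element 5.
Pivot on row 1; the z-row RHS becomes 136/3 − (-4)·(8/5) = 776/15.

776/15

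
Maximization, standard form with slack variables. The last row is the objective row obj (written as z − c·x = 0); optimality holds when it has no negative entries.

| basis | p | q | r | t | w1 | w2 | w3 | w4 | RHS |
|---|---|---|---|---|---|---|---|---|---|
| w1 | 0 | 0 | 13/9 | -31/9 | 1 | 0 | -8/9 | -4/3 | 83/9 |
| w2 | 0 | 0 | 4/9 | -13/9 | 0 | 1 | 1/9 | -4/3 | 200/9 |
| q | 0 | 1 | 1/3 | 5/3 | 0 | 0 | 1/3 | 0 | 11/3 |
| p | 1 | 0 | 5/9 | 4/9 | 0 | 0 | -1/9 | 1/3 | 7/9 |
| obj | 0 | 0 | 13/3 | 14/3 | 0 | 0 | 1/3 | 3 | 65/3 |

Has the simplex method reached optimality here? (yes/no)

yes

Every obj-row coefficient is ≥ 0, so the tableau is optimal.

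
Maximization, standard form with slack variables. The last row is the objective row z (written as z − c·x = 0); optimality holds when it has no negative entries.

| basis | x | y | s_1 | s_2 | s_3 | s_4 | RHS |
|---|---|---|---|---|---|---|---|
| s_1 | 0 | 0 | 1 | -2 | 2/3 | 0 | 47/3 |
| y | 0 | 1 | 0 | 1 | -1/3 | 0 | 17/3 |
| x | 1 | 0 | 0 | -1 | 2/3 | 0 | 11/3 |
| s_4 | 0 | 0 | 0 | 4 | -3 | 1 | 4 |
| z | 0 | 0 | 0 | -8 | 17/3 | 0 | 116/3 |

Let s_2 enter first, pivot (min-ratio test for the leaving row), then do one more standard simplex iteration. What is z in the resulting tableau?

Ratio test on column s_2 — row 1: entry -2 ≤ 0; row 2: (17/3)/1 = 17/3; row 3: entry -1 ≤ 0; row 4: 4/4 = 1. Minimum is 1 at row 4 (s_4 leaves); pivot element 4.
Pivot on row 4; the z-row RHS becomes 116/3 − (-8)·1 = 140/3.
Next entering variable (most negative z-row entry -1/3): s_3.
Ratio test on column s_3 — row 1: entry -5/6 ≤ 0; row 2: (14/3)/(5/12) = 56/5; row 3: entry -1/12 ≤ 0; row 4: entry -3/4 ≤ 0. Minimum is 56/5 at row 2 (y leaves); pivot element 5/12.
After the second pivot the z-row RHS is 140/3 − (-1/3)·(56/5) = 252/5.

252/5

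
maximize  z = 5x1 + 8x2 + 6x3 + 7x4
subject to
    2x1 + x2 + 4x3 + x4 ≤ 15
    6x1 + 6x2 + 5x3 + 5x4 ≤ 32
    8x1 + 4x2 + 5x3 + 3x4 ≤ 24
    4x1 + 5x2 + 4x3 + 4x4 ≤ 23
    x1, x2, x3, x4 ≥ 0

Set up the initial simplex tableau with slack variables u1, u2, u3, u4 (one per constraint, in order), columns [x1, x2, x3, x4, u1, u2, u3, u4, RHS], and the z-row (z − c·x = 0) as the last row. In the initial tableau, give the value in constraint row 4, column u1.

Slack u1 belongs to constraint 1; its column is the unit vector e_1, so the entry in row 4 is 0.

0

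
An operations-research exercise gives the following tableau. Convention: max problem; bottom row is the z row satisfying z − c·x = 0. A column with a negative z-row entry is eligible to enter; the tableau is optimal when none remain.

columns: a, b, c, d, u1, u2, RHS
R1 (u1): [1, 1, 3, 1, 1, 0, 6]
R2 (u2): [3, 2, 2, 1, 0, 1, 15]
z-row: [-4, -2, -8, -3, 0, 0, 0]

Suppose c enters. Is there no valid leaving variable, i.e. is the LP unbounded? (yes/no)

no

Column c has positive entries in row(s) 1, 2, so the ratio test bounds it — not unbounded.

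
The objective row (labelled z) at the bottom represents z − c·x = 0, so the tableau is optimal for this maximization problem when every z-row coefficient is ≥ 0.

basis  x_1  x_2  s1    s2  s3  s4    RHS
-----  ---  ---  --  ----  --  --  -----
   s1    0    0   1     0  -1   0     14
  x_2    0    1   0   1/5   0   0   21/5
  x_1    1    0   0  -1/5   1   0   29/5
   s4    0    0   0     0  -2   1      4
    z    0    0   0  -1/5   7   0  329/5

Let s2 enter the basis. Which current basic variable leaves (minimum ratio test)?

x_2

Column s2 entries and ratios — s1: 0 ≤ 0, skip; x_2: (21/5)/(1/5) = 21; x_1: -1/5 ≤ 0, skip; s4: 0 ≤ 0, skip.
Smallest ratio is 21 in the row of x_2, so x_2 leaves.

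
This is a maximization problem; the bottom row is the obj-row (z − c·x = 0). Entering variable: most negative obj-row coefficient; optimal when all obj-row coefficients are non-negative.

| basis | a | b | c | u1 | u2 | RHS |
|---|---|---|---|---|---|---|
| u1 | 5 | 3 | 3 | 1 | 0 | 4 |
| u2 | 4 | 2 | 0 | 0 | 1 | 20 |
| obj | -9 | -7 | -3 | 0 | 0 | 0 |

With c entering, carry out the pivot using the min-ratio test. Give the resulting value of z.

Ratio test on column c — row 1: 4/3 = 4/3; row 2: entry 0 ≤ 0. Minimum is 4/3 at row 1 (u1 leaves); pivot element 3.
Pivot on row 1; the obj-row RHS becomes 0 − (-3)·(4/3) = 4.

4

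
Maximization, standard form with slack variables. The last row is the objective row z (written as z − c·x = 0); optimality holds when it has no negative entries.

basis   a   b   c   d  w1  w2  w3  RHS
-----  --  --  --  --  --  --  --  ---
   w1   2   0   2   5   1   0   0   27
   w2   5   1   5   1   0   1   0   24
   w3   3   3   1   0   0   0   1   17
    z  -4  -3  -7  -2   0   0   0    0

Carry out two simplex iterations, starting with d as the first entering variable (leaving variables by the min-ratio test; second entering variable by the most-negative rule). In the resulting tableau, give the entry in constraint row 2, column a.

Ratio test on column d — row 1: 27/5 = 27/5; row 2: 24/1 = 24; row 3: entry 0 ≤ 0. Minimum is 27/5 at row 1 (w1 leaves); pivot element 5.
Divide row 1 by 5; eliminate column d from the other rows.
Second iteration: most negative z-row entry is -31/5 in column c, so c enters.
Ratio test on column c — row 1: (27/5)/(2/5) = 27/2; row 2: (93/5)/(23/5) = 93/23; row 3: 17/1 = 17. Minimum is 93/23 at row 2 (w2 leaves); pivot element 23/5.
Divide row 2 by 23/5; eliminate column c from the other rows.
After both pivots, the entry at constraint row 2, column a is 1.

1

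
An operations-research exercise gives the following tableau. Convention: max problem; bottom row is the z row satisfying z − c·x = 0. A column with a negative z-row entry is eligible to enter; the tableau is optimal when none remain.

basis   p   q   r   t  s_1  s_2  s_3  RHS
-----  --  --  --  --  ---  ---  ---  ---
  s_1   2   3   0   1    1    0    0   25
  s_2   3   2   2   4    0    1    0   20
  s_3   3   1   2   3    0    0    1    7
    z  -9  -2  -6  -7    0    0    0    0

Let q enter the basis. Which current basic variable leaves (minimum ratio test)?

Column q entries and ratios — s_1: 25/3 = 25/3; s_2: 20/2 = 10; s_3: 7/1 = 7.
Smallest ratio is 7 in the row of s_3, so s_3 leaves.

s_3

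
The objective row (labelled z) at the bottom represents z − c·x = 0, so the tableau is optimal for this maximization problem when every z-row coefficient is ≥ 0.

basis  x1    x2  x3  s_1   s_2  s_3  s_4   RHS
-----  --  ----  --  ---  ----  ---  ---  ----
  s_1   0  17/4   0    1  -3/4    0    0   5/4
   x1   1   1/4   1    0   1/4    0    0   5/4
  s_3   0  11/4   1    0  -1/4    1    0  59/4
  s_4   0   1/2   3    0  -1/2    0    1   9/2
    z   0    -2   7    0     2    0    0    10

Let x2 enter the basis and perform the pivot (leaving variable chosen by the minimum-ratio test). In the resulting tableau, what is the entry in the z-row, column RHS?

180/17

Ratio test on column x2 — row 1: (5/4)/(17/4) = 5/17; row 2: (5/4)/(1/4) = 5; row 3: (59/4)/(11/4) = 59/11; row 4: (9/2)/(1/2) = 9. Minimum is 5/17 at row 1 (s_1 leaves); pivot element 17/4.
Divide row 1 by 17/4; eliminate column x2 from the other rows.
z-row update in column RHS: 10 − (-2)·(5/17) = 180/17.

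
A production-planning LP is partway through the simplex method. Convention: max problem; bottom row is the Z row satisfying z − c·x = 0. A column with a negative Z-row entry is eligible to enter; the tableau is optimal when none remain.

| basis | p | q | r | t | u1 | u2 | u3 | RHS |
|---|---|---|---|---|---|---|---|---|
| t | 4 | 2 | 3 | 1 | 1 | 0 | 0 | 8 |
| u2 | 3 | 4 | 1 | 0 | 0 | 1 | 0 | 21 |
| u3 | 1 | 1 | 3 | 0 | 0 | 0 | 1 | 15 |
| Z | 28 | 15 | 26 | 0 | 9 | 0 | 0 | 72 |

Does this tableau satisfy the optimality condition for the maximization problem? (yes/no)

Every Z-row coefficient is ≥ 0, so the tableau is optimal.

yes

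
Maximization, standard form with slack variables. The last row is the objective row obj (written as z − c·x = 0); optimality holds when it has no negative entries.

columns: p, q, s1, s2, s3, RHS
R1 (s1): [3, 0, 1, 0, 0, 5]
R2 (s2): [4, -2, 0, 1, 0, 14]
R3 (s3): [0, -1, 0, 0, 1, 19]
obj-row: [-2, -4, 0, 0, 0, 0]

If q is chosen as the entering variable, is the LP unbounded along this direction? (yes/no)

yes

Every constraint-row entry in column q is ≤ 0, so increasing q is unbounded.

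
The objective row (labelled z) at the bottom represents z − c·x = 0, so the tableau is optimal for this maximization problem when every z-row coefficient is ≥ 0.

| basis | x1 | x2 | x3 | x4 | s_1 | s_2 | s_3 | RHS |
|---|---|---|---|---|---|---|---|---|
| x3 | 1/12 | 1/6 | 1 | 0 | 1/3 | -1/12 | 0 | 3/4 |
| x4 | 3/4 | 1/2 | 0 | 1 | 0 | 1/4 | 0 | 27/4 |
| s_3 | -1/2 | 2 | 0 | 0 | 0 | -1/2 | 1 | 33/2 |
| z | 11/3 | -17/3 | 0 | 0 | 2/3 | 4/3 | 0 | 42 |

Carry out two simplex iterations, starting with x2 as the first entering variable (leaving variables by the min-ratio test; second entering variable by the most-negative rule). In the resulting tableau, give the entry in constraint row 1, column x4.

Ratio test on column x2 — row 1: (3/4)/(1/6) = 9/2; row 2: (27/4)/(1/2) = 27/2; row 3: (33/2)/2 = 33/4. Minimum is 9/2 at row 1 (x3 leaves); pivot element 1/6.
Divide row 1 by 1/6; eliminate column x2 from the other rows.
Second iteration: most negative z-row entry is -3/2 in column s_2, so s_2 enters.
Ratio test on column s_2 — row 1: entry -1/2 ≤ 0; row 2: (9/2)/(1/2) = 9; row 3: (15/2)/(1/2) = 15. Minimum is 9 at row 2 (x4 leaves); pivot element 1/2.
Divide row 2 by 1/2; eliminate column s_2 from the other rows.
After both pivots, the entry at constraint row 1, column x4 is 1.

1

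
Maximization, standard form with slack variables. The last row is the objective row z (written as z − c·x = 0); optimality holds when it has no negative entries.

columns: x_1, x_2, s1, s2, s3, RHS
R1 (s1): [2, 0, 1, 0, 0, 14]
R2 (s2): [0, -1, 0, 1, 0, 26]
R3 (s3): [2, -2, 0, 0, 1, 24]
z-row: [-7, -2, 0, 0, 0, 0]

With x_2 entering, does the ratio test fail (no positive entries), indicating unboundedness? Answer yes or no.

yes

Every constraint-row entry in column x_2 is ≤ 0, so increasing x_2 is unbounded.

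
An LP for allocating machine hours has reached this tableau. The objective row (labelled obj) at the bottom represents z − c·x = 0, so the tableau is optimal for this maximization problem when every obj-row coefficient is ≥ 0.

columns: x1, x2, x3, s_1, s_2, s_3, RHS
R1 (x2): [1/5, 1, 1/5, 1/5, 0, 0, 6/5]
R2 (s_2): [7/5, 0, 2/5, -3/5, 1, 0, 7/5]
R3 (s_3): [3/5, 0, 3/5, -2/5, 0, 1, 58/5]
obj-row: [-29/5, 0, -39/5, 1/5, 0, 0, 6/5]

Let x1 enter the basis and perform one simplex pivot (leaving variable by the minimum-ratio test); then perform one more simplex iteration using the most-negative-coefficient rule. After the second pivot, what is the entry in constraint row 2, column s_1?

Ratio test on column x1 — row 1: (6/5)/(1/5) = 6; row 2: (7/5)/(7/5) = 1; row 3: (58/5)/(3/5) = 58/3. Minimum is 1 at row 2 (s_2 leaves); pivot element 7/5.
Divide row 2 by 7/5; eliminate column x1 from the other rows.
Second iteration: most negative obj-row entry is -43/7 in column x3, so x3 enters.
Ratio test on column x3 — row 1: 1/(1/7) = 7; row 2: 1/(2/7) = 7/2; row 3: 11/(3/7) = 77/3. Minimum is 7/2 at row 2 (x1 leaves); pivot element 2/7.
Divide row 2 by 2/7; eliminate column x3 from the other rows.
After both pivots, the entry at constraint row 2, column s_1 is -3/2.

-3/2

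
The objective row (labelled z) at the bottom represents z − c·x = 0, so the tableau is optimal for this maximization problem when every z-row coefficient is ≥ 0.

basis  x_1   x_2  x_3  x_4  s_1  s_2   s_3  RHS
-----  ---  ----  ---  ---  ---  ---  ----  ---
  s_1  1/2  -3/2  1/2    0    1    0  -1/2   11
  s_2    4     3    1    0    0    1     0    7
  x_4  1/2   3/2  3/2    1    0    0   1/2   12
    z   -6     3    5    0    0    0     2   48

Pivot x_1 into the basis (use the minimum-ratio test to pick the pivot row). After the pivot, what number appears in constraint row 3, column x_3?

Ratio test on column x_1 — row 1: 11/(1/2) = 22; row 2: 7/4 = 7/4; row 3: 12/(1/2) = 24. Minimum is 7/4 at row 2 (s_2 leaves); pivot element 4.
Divide row 2 by 4; eliminate column x_1 from the other rows.
Row 3 update in column x_3: 3/2 − (1/2)·(1/4) = 11/8.

11/8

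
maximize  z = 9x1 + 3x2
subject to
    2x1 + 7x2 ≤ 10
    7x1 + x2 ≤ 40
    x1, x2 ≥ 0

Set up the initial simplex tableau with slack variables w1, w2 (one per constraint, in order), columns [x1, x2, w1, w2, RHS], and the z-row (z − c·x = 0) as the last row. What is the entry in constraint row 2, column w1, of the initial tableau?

0

Slack w1 belongs to constraint 1; its column is the unit vector e_1, so the entry in row 2 is 0.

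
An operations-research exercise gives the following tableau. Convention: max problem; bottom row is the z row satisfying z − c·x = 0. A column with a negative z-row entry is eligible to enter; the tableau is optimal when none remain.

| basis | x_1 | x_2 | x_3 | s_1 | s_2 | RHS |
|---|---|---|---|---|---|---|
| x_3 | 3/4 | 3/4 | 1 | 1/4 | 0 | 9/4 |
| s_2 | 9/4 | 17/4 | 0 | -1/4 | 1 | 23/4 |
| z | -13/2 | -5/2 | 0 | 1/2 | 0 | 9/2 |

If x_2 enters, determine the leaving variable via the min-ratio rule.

s_2

Column x_2 entries and ratios — x_3: (9/4)/(3/4) = 3; s_2: (23/4)/(17/4) = 23/17.
Smallest ratio is 23/17 in the row of s_2, so s_2 leaves.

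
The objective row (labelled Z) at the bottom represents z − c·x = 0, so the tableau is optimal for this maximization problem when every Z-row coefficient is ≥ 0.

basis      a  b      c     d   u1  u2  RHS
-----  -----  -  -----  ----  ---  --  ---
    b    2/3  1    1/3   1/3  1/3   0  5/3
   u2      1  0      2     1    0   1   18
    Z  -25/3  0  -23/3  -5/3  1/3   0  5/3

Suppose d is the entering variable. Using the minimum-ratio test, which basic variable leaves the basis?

b

Column d entries and ratios — b: (5/3)/(1/3) = 5; u2: 18/1 = 18.
Smallest ratio is 5 in the row of b, so b leaves.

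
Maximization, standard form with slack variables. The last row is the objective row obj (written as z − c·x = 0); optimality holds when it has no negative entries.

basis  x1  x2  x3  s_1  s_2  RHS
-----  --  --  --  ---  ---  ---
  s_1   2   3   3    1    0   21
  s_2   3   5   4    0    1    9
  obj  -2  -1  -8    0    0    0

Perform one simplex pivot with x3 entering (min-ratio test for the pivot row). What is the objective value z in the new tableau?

Ratio test on column x3 — row 1: 21/3 = 7; row 2: 9/4 = 9/4. Minimum is 9/4 at row 2 (s_2 leaves); pivot element 4.
Pivot on row 2; the obj-row RHS becomes 0 − (-8)·(9/4) = 18.

18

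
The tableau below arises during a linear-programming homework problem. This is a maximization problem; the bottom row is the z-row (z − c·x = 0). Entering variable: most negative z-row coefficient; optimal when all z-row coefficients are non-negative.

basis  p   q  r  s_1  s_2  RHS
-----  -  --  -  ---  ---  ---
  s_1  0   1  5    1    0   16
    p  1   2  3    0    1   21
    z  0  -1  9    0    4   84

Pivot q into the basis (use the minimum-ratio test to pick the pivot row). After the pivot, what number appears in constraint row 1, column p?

Ratio test on column q — row 1: 16/1 = 16; row 2: 21/2 = 21/2. Minimum is 21/2 at row 2 (p leaves); pivot element 2.
Divide row 2 by 2; eliminate column q from the other rows.
Row 1 update in column p: 0 − 1·(1/2) = -1/2.

-1/2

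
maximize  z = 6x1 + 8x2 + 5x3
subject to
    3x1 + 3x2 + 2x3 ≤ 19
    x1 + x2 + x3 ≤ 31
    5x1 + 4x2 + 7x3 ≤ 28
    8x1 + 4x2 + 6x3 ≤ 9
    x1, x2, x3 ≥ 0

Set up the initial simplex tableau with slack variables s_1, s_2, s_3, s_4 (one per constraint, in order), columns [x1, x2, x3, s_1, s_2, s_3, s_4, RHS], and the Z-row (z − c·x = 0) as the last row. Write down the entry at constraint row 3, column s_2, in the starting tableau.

Slack s_2 belongs to constraint 2; its column is the unit vector e_2, so the entry in row 3 is 0.

0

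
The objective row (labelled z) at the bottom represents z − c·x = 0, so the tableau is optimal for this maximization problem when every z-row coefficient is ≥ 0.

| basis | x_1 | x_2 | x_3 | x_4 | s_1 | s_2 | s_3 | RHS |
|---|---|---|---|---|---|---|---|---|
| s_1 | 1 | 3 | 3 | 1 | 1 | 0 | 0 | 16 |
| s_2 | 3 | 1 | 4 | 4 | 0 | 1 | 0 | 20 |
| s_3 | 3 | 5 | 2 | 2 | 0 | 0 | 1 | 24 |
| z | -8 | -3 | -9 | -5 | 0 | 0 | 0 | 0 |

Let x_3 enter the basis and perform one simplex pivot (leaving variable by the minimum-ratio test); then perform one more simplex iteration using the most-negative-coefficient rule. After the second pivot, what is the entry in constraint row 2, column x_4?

4/3

Ratio test on column x_3 — row 1: 16/3 = 16/3; row 2: 20/4 = 5; row 3: 24/2 = 12. Minimum is 5 at row 2 (s_2 leaves); pivot element 4.
Divide row 2 by 4; eliminate column x_3 from the other rows.
Second iteration: most negative z-row entry is -5/4 in column x_1, so x_1 enters.
Ratio test on column x_1 — row 1: entry -5/4 ≤ 0; row 2: 5/(3/4) = 20/3; row 3: 14/(3/2) = 28/3. Minimum is 20/3 at row 2 (x_3 leaves); pivot element 3/4.
Divide row 2 by 3/4; eliminate column x_1 from the other rows.
After both pivots, the entry at constraint row 2, column x_4 is 4/3.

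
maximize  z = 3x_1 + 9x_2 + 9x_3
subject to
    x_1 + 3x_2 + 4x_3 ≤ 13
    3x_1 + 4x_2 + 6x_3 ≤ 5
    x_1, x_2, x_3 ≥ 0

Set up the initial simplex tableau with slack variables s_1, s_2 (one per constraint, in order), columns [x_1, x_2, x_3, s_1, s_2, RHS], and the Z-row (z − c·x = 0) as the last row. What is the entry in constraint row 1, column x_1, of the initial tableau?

1

Constraint 1 has coefficient 1 on x_1.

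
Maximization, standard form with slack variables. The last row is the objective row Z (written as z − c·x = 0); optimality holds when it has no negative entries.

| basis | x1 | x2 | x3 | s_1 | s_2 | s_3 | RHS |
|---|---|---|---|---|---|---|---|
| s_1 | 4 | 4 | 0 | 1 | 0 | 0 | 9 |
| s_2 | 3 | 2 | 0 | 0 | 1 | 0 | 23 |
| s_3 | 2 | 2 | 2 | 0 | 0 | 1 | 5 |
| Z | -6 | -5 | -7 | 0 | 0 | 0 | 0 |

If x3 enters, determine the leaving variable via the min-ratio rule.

s_3

Column x3 entries and ratios — s_1: 0 ≤ 0, skip; s_2: 0 ≤ 0, skip; s_3: 5/2 = 5/2.
Smallest ratio is 5/2 in the row of s_3, so s_3 leaves.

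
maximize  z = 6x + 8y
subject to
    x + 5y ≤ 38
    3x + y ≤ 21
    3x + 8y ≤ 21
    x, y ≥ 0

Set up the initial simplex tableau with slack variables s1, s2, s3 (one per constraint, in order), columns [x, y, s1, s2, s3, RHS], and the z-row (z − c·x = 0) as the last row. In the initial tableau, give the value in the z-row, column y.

The z-row carries the negated objective coefficients: the y entry is -8.

-8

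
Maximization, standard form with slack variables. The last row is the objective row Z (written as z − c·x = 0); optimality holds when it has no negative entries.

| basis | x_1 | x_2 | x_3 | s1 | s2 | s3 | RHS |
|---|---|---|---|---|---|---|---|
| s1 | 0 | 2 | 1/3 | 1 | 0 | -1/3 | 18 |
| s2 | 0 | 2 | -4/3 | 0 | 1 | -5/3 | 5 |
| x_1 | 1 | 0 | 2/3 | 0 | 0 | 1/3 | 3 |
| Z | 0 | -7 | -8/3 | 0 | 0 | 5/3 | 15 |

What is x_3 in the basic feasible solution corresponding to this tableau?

0

x_3 is not in the basis, so in the current basic feasible solution x_3 = 0.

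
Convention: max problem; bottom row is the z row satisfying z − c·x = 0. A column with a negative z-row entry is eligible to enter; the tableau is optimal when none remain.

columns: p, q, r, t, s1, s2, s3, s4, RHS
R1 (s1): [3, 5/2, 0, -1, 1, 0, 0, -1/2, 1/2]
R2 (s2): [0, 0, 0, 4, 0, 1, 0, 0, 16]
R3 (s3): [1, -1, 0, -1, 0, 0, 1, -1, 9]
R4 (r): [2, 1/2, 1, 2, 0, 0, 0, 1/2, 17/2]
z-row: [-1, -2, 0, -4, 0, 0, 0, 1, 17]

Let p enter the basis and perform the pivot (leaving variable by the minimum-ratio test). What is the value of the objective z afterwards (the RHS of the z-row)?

Ratio test on column p — row 1: (1/2)/3 = 1/6; row 2: entry 0 ≤ 0; row 3: 9/1 = 9; row 4: (17/2)/2 = 17/4. Minimum is 1/6 at row 1 (s1 leaves); pivot element 3.
Pivot on row 1; the z-row RHS becomes 17 − (-1)·(1/6) = 103/6.

103/6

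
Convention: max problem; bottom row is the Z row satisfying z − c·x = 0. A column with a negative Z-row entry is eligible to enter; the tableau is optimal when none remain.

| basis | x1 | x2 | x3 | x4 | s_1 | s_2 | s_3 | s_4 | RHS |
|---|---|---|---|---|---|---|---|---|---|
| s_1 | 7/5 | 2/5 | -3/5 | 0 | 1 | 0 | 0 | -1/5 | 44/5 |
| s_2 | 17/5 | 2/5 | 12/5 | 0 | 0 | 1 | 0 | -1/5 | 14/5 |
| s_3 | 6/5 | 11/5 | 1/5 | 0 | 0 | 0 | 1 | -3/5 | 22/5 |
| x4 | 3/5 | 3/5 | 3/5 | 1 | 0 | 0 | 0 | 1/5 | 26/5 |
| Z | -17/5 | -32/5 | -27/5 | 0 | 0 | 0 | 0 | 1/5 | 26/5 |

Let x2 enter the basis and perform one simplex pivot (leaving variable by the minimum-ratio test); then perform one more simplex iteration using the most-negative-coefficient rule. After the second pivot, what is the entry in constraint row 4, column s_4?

Ratio test on column x2 — row 1: (44/5)/(2/5) = 22; row 2: (14/5)/(2/5) = 7; row 3: (22/5)/(11/5) = 2; row 4: (26/5)/(3/5) = 26/3. Minimum is 2 at row 3 (s_3 leaves); pivot element 11/5.
Divide row 3 by 11/5; eliminate column x2 from the other rows.
Second iteration: most negative Z-row entry is -53/11 in column x3, so x3 enters.
Ratio test on column x3 — row 1: entry -7/11 ≤ 0; row 2: 2/(26/11) = 11/13; row 3: 2/(1/11) = 22; row 4: 4/(6/11) = 22/3. Minimum is 11/13 at row 2 (s_2 leaves); pivot element 26/11.
Divide row 2 by 26/11; eliminate column x3 from the other rows.
After both pivots, the entry at constraint row 4, column s_4 is 5/13.

5/13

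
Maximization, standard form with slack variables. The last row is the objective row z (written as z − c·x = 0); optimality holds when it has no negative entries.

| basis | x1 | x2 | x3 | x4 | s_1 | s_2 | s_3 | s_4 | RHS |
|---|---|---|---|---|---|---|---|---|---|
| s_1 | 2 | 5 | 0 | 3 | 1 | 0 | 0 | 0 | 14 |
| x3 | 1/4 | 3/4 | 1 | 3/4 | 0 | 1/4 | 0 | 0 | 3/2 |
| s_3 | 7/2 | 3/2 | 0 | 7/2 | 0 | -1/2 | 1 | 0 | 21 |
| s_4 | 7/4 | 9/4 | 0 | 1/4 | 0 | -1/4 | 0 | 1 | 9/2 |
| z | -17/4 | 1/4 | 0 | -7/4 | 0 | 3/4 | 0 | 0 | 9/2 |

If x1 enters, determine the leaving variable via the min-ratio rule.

Column x1 entries and ratios — s_1: 14/2 = 7; x3: (3/2)/(1/4) = 6; s_3: 21/(7/2) = 6; s_4: (9/2)/(7/4) = 18/7.
Smallest ratio is 18/7 in the row of s_4, so s_4 leaves.

s_4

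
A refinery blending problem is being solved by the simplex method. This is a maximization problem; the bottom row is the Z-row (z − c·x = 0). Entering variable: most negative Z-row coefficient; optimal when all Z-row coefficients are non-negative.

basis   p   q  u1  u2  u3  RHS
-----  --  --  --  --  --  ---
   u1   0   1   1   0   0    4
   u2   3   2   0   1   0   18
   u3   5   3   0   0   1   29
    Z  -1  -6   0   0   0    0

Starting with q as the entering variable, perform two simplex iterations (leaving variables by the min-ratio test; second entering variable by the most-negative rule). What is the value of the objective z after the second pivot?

82/3

Ratio test on column q — row 1: 4/1 = 4; row 2: 18/2 = 9; row 3: 29/3 = 29/3. Minimum is 4 at row 1 (u1 leaves); pivot element 1.
Pivot on row 1; the Z-row RHS becomes 0 − (-6)·4 = 24.
Next entering variable (most negative Z-row entry -1): p.
Ratio test on column p — row 1: entry 0 ≤ 0; row 2: 10/3 = 10/3; row 3: 17/5 = 17/5. Minimum is 10/3 at row 2 (u2 leaves); pivot element 3.
After the second pivot the Z-row RHS is 24 − (-1)·(10/3) = 82/3.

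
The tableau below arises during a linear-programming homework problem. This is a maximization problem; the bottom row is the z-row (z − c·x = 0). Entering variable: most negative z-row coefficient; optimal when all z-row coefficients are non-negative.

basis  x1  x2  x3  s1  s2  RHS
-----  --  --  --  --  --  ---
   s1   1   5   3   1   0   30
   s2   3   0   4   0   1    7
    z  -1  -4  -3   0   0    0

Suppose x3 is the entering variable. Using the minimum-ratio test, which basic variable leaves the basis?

s2

Column x3 entries and ratios — s1: 30/3 = 10; s2: 7/4 = 7/4.
Smallest ratio is 7/4 in the row of s2, so s2 leaves.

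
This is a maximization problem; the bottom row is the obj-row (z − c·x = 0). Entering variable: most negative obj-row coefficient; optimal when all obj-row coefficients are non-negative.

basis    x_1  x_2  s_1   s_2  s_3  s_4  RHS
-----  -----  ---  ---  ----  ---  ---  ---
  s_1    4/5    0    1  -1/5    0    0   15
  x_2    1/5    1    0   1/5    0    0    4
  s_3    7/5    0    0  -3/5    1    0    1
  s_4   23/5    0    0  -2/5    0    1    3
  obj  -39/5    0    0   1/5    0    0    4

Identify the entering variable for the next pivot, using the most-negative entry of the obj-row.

x_1

Negative obj-row entries: x_1: -39/5.
The most negative is -39/5 in column x_1, so x_1 enters.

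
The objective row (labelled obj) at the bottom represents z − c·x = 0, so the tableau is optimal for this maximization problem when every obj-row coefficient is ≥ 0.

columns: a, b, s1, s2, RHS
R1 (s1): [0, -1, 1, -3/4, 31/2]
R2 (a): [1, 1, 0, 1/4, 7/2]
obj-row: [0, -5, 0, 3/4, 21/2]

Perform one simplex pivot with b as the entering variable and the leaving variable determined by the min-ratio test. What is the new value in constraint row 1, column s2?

-1/2

Ratio test on column b — row 1: entry -1 ≤ 0; row 2: (7/2)/1 = 7/2. Minimum is 7/2 at row 2 (a leaves); pivot element 1.
Divide row 2 by 1; eliminate column b from the other rows.
Row 1 update in column s2: -3/4 − (-1)·(1/4) = -1/2.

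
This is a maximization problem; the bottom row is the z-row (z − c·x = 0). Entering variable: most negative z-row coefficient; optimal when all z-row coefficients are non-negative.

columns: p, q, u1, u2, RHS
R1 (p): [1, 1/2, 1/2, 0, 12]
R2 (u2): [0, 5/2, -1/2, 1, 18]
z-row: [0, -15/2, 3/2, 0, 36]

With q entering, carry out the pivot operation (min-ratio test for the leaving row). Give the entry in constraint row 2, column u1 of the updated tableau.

-1/5

Ratio test on column q — row 1: 12/(1/2) = 24; row 2: 18/(5/2) = 36/5. Minimum is 36/5 at row 2 (u2 leaves); pivot element 5/2.
Divide row 2 by 5/2; eliminate column q from the other rows.
In the new row 2, the u1 entry is the old entry divided by the pivot: (-1/2)/(5/2) = -1/5.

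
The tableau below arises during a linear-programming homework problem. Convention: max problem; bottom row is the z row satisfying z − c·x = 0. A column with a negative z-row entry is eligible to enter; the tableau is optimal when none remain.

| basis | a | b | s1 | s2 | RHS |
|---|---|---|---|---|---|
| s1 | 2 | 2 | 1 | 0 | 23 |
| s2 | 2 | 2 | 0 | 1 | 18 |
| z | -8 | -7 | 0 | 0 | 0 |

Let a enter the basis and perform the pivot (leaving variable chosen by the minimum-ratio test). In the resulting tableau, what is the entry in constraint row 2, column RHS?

9

Ratio test on column a — row 1: 23/2 = 23/2; row 2: 18/2 = 9. Minimum is 9 at row 2 (s2 leaves); pivot element 2.
Divide row 2 by 2; eliminate column a from the other rows.
In the new row 2, the RHS entry is the old entry divided by the pivot: 18/2 = 9.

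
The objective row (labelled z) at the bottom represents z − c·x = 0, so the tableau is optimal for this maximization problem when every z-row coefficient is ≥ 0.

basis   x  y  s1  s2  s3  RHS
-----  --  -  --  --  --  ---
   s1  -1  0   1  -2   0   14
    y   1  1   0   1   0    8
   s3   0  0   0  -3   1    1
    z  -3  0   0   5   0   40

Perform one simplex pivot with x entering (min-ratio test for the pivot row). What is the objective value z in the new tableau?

Ratio test on column x — row 1: entry -1 ≤ 0; row 2: 8/1 = 8; row 3: entry 0 ≤ 0. Minimum is 8 at row 2 (y leaves); pivot element 1.
Pivot on row 2; the z-row RHS becomes 40 − (-3)·8 = 64.

64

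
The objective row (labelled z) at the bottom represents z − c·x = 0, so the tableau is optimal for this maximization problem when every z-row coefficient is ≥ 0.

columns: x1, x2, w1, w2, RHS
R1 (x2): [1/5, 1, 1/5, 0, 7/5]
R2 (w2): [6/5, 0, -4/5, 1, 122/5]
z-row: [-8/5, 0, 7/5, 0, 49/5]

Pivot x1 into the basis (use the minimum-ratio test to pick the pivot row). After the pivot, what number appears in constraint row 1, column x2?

5

Ratio test on column x1 — row 1: (7/5)/(1/5) = 7; row 2: (122/5)/(6/5) = 61/3. Minimum is 7 at row 1 (x2 leaves); pivot element 1/5.
Divide row 1 by 1/5; eliminate column x1 from the other rows.
In the new row 1, the x2 entry is the old entry divided by the pivot: 1/(1/5) = 5.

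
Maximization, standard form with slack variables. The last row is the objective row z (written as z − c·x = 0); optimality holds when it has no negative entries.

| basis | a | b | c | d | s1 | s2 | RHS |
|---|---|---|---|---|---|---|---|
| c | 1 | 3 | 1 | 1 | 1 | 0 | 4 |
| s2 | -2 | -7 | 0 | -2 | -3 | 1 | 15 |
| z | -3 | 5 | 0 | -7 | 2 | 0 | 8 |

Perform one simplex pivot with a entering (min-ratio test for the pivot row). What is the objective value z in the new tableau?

20

Ratio test on column a — row 1: 4/1 = 4; row 2: entry -2 ≤ 0. Minimum is 4 at row 1 (c leaves); pivot element 1.
Pivot on row 1; the z-row RHS becomes 8 − (-3)·4 = 20.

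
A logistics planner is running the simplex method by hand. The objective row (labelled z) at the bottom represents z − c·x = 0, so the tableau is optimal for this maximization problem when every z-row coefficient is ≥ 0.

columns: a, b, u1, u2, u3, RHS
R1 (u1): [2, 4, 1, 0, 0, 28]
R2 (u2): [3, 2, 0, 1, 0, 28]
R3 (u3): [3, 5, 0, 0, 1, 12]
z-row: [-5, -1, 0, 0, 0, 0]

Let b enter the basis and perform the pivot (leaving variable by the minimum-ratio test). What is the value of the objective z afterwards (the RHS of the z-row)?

Ratio test on column b — row 1: 28/4 = 7; row 2: 28/2 = 14; row 3: 12/5 = 12/5. Minimum is 12/5 at row 3 (u3 leaves); pivot element 5.
Pivot on row 3; the z-row RHS becomes 0 − (-1)·(12/5) = 12/5.

12/5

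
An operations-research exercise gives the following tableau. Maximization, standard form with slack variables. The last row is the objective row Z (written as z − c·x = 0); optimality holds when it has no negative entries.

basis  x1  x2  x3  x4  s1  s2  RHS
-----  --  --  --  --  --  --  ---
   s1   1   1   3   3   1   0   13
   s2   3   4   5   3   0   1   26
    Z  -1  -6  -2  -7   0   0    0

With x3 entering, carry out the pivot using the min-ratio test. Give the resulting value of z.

26/3

Ratio test on column x3 — row 1: 13/3 = 13/3; row 2: 26/5 = 26/5. Minimum is 13/3 at row 1 (s1 leaves); pivot element 3.
Pivot on row 1; the Z-row RHS becomes 0 − (-2)·(13/3) = 26/3.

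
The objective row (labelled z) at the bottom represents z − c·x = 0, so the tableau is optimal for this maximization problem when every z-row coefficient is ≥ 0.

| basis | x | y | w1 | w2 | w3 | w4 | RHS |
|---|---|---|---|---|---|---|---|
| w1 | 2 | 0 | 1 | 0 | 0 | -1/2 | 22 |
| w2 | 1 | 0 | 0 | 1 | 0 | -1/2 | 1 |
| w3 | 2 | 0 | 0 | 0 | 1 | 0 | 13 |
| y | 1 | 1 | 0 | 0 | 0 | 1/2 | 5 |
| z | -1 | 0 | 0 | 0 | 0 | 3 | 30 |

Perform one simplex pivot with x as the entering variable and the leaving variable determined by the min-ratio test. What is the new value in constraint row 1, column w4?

1/2

Ratio test on column x — row 1: 22/2 = 11; row 2: 1/1 = 1; row 3: 13/2 = 13/2; row 4: 5/1 = 5. Minimum is 1 at row 2 (w2 leaves); pivot element 1.
Divide row 2 by 1; eliminate column x from the other rows.
Row 1 update in column w4: -1/2 − 2·(-1/2) = 1/2.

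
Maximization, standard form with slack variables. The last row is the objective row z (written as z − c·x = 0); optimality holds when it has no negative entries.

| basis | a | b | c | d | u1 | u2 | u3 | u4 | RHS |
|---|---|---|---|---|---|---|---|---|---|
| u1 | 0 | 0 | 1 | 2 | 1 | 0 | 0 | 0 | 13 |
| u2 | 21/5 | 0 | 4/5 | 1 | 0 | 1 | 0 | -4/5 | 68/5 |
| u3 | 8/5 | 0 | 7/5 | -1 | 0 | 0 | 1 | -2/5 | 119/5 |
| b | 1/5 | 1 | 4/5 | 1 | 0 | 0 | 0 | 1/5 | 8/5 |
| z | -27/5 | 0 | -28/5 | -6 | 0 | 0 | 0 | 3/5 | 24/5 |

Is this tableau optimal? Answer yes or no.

no

The z-row has a negative entry -6 in column d, so it is not optimal.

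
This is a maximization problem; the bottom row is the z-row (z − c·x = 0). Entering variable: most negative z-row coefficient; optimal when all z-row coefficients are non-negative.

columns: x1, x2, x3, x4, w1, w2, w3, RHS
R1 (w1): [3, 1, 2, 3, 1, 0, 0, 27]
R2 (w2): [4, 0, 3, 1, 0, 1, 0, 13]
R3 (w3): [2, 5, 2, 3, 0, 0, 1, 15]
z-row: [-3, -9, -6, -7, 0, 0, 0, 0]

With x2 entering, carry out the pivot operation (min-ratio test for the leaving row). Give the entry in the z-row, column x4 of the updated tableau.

-8/5

Ratio test on column x2 — row 1: 27/1 = 27; row 2: entry 0 ≤ 0; row 3: 15/5 = 3. Minimum is 3 at row 3 (w3 leaves); pivot element 5.
Divide row 3 by 5; eliminate column x2 from the other rows.
z-row update in column x4: -7 − (-9)·(3/5) = -8/5.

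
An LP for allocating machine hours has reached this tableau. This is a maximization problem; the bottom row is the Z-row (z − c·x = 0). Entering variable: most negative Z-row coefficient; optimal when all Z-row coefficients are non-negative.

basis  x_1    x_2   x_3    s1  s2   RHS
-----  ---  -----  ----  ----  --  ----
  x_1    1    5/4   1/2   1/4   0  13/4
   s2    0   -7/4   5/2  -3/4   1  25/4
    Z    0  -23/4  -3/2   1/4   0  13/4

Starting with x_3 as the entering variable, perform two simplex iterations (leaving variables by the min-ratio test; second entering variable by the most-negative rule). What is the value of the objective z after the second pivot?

Ratio test on column x_3 — row 1: (13/4)/(1/2) = 13/2; row 2: (25/4)/(5/2) = 5/2. Minimum is 5/2 at row 2 (s2 leaves); pivot element 5/2.
Pivot on row 2; the Z-row RHS becomes 13/4 − (-3/2)·(5/2) = 7.
Next entering variable (most negative Z-row entry -34/5): x_2.
Ratio test on column x_2 — row 1: 2/(8/5) = 5/4; row 2: entry -7/10 ≤ 0. Minimum is 5/4 at row 1 (x_1 leaves); pivot element 8/5.
After the second pivot the Z-row RHS is 7 − (-34/5)·(5/4) = 31/2.

31/2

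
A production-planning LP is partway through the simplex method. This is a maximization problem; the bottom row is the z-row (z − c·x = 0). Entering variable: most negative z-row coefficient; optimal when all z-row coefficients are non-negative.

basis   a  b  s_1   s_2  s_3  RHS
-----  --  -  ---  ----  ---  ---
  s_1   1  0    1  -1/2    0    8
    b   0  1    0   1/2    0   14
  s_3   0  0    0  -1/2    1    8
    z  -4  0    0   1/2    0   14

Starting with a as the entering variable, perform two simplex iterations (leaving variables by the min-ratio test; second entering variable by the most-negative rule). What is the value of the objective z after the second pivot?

88

Ratio test on column a — row 1: 8/1 = 8; row 2: entry 0 ≤ 0; row 3: entry 0 ≤ 0. Minimum is 8 at row 1 (s_1 leaves); pivot element 1.
Pivot on row 1; the z-row RHS becomes 14 − (-4)·8 = 46.
Next entering variable (most negative z-row entry -3/2): s_2.
Ratio test on column s_2 — row 1: entry -1/2 ≤ 0; row 2: 14/(1/2) = 28; row 3: entry -1/2 ≤ 0. Minimum is 28 at row 2 (b leaves); pivot element 1/2.
After the second pivot the z-row RHS is 46 − (-3/2)·28 = 88.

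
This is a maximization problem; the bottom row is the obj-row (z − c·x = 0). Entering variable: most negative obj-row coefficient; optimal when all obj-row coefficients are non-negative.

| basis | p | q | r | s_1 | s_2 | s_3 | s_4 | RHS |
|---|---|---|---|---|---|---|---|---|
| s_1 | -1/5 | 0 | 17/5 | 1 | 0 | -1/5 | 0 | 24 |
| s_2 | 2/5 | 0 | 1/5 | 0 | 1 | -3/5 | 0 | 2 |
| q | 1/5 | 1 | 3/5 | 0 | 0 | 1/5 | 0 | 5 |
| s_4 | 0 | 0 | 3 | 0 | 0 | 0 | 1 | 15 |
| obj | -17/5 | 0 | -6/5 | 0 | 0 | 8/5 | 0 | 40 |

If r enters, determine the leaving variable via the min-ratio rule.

Column r entries and ratios — s_1: 24/(17/5) = 120/17; s_2: 2/(1/5) = 10; q: 5/(3/5) = 25/3; s_4: 15/3 = 5.
Smallest ratio is 5 in the row of s_4, so s_4 leaves.

s_4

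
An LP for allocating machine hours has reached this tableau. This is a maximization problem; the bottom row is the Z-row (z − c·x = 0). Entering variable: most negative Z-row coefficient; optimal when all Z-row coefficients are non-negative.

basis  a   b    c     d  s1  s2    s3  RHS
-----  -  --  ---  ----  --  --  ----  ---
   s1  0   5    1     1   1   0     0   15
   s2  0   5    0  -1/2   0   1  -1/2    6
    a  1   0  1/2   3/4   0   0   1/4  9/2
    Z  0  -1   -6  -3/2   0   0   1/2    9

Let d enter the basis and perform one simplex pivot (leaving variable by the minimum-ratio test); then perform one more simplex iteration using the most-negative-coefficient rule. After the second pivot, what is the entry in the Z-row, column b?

Ratio test on column d — row 1: 15/1 = 15; row 2: entry -1/2 ≤ 0; row 3: (9/2)/(3/4) = 6. Minimum is 6 at row 3 (a leaves); pivot element 3/4.
Divide row 3 by 3/4; eliminate column d from the other rows.
Second iteration: most negative Z-row entry is -5 in column c, so c enters.
Ratio test on column c — row 1: 9/(1/3) = 27; row 2: 9/(1/3) = 27; row 3: 6/(2/3) = 9. Minimum is 9 at row 3 (d leaves); pivot element 2/3.
Divide row 3 by 2/3; eliminate column c from the other rows.
After both pivots, the entry at the Z-row, column b is -1.

-1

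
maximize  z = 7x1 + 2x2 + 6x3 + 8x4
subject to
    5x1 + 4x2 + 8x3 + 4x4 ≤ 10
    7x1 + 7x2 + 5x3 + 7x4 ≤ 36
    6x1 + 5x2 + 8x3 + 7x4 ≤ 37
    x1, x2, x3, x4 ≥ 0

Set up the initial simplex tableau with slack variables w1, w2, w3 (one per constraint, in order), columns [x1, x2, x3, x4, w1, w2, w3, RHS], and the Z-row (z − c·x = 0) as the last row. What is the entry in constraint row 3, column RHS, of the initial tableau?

The RHS of constraint 3 is b_3 = 37.

37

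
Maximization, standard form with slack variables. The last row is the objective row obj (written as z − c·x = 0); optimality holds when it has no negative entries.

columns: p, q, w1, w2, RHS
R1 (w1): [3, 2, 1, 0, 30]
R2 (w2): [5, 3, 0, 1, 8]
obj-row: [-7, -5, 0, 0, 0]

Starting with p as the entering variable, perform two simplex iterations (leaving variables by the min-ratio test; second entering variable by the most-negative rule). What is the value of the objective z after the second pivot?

40/3

Ratio test on column p — row 1: 30/3 = 10; row 2: 8/5 = 8/5. Minimum is 8/5 at row 2 (w2 leaves); pivot element 5.
Pivot on row 2; the obj-row RHS becomes 0 − (-7)·(8/5) = 56/5.
Next entering variable (most negative obj-row entry -4/5): q.
Ratio test on column q — row 1: (126/5)/(1/5) = 126; row 2: (8/5)/(3/5) = 8/3. Minimum is 8/3 at row 2 (p leaves); pivot element 3/5.
After the second pivot the obj-row RHS is 56/5 − (-4/5)·(8/3) = 40/3.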